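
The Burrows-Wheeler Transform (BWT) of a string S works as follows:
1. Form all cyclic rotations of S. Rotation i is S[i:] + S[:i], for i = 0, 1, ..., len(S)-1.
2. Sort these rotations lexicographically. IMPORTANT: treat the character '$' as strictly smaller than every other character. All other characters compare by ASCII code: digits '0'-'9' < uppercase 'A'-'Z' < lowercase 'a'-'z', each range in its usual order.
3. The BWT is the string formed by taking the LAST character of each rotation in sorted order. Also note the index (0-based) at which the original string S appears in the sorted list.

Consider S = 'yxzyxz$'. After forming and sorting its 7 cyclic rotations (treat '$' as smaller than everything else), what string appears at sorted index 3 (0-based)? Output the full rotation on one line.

All 7 rotations (rotation i = S[i:]+S[:i]):
  rot[0] = yxzyxz$
  rot[1] = xzyxz$y
  rot[2] = zyxz$yx
  rot[3] = yxz$yxz
  rot[4] = xz$yxzy
  rot[5] = z$yxzyx
  rot[6] = $yxzyxz
Sorted (with $ < everything):
  sorted[0] = $yxzyxz
  sorted[1] = xz$yxzy
  sorted[2] = xzyxz$y
  sorted[3] = yxz$yxz
  sorted[4] = yxzyxz$
  sorted[5] = z$yxzyx
  sorted[6] = zyxz$yx
sorted[3] = yxz$yxz

Answer: yxz$yxz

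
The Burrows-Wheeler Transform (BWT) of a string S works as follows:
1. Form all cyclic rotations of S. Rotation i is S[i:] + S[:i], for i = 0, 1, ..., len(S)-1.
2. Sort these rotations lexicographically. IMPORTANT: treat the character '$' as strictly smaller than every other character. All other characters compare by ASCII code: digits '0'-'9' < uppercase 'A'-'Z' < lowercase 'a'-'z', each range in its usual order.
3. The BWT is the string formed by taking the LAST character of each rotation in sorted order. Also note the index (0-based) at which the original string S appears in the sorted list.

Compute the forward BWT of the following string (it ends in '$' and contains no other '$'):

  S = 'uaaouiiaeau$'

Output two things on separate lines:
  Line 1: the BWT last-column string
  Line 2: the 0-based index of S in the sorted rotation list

Answer: uuiaeaiuaa$o
10

Derivation:
All 12 rotations (rotation i = S[i:]+S[:i]):
  rot[0] = uaaouiiaeau$
  rot[1] = aaouiiaeau$u
  rot[2] = aouiiaeau$ua
  rot[3] = ouiiaeau$uaa
  rot[4] = uiiaeau$uaao
  rot[5] = iiaeau$uaaou
  rot[6] = iaeau$uaaoui
  rot[7] = aeau$uaaouii
  rot[8] = eau$uaaouiia
  rot[9] = au$uaaouiiae
  rot[10] = u$uaaouiiaea
  rot[11] = $uaaouiiaeau
Sorted (with $ < everything):
  sorted[0] = $uaaouiiaeau  (last char: 'u')
  sorted[1] = aaouiiaeau$u  (last char: 'u')
  sorted[2] = aeau$uaaouii  (last char: 'i')
  sorted[3] = aouiiaeau$ua  (last char: 'a')
  sorted[4] = au$uaaouiiae  (last char: 'e')
  sorted[5] = eau$uaaouiia  (last char: 'a')
  sorted[6] = iaeau$uaaoui  (last char: 'i')
  sorted[7] = iiaeau$uaaou  (last char: 'u')
  sorted[8] = ouiiaeau$uaa  (last char: 'a')
  sorted[9] = u$uaaouiiaea  (last char: 'a')
  sorted[10] = uaaouiiaeau$  (last char: '$')
  sorted[11] = uiiaeau$uaao  (last char: 'o')
Last column: uuiaeaiuaa$o
Original string S is at sorted index 10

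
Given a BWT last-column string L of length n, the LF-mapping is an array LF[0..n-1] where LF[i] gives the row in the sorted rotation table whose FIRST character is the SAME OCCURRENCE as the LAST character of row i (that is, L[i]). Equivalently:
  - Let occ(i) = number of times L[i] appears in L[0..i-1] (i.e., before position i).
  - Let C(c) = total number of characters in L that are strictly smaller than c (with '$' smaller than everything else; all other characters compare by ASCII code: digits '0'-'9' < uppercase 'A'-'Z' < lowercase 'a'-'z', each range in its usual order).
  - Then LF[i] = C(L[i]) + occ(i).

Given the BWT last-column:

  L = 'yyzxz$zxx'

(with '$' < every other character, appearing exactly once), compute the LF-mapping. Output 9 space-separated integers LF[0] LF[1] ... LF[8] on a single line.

Answer: 4 5 6 1 7 0 8 2 3

Derivation:
Char counts: '$':1, 'x':3, 'y':2, 'z':3
C (first-col start): C('$')=0, C('x')=1, C('y')=4, C('z')=6
L[0]='y': occ=0, LF[0]=C('y')+0=4+0=4
L[1]='y': occ=1, LF[1]=C('y')+1=4+1=5
L[2]='z': occ=0, LF[2]=C('z')+0=6+0=6
L[3]='x': occ=0, LF[3]=C('x')+0=1+0=1
L[4]='z': occ=1, LF[4]=C('z')+1=6+1=7
L[5]='$': occ=0, LF[5]=C('$')+0=0+0=0
L[6]='z': occ=2, LF[6]=C('z')+2=6+2=8
L[7]='x': occ=1, LF[7]=C('x')+1=1+1=2
L[8]='x': occ=2, LF[8]=C('x')+2=1+2=3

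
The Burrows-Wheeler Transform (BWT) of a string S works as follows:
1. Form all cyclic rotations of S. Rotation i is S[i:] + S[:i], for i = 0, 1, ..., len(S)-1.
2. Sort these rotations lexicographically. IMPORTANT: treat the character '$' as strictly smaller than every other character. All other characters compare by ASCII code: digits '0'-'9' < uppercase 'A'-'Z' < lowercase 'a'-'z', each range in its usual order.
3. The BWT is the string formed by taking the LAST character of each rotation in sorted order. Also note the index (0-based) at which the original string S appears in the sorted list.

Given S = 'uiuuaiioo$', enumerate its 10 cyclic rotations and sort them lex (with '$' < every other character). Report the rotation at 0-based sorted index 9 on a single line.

All 10 rotations (rotation i = S[i:]+S[:i]):
  rot[0] = uiuuaiioo$
  rot[1] = iuuaiioo$u
  rot[2] = uuaiioo$ui
  rot[3] = uaiioo$uiu
  rot[4] = aiioo$uiuu
  rot[5] = iioo$uiuua
  rot[6] = ioo$uiuuai
  rot[7] = oo$uiuuaii
  rot[8] = o$uiuuaiio
  rot[9] = $uiuuaiioo
Sorted (with $ < everything):
  sorted[0] = $uiuuaiioo
  sorted[1] = aiioo$uiuu
  sorted[2] = iioo$uiuua
  sorted[3] = ioo$uiuuai
  sorted[4] = iuuaiioo$u
  sorted[5] = o$uiuuaiio
  sorted[6] = oo$uiuuaii
  sorted[7] = uaiioo$uiu
  sorted[8] = uiuuaiioo$
  sorted[9] = uuaiioo$ui
sorted[9] = uuaiioo$ui

Answer: uuaiioo$ui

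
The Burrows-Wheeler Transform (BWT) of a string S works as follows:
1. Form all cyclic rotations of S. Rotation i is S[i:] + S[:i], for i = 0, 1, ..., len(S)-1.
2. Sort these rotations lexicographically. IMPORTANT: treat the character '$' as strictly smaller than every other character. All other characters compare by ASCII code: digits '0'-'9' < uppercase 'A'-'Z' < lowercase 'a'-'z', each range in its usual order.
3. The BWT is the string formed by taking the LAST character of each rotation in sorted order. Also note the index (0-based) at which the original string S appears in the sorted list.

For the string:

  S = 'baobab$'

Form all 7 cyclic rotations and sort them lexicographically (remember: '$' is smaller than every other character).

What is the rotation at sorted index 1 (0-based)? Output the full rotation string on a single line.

All 7 rotations (rotation i = S[i:]+S[:i]):
  rot[0] = baobab$
  rot[1] = aobab$b
  rot[2] = obab$ba
  rot[3] = bab$bao
  rot[4] = ab$baob
  rot[5] = b$baoba
  rot[6] = $baobab
Sorted (with $ < everything):
  sorted[0] = $baobab
  sorted[1] = ab$baob
  sorted[2] = aobab$b
  sorted[3] = b$baoba
  sorted[4] = bab$bao
  sorted[5] = baobab$
  sorted[6] = obab$ba
sorted[1] = ab$baob

Answer: ab$baob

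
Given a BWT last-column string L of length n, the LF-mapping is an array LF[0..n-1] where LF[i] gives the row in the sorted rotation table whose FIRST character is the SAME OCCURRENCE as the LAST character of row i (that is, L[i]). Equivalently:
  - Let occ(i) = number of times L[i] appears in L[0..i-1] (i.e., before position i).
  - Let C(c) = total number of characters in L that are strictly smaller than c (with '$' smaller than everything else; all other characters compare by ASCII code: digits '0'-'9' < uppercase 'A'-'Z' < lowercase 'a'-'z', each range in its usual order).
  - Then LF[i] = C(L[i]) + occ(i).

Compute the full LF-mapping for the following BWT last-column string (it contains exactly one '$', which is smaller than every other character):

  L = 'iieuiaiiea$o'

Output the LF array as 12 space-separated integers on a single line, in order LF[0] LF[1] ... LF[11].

Char counts: '$':1, 'a':2, 'e':2, 'i':5, 'o':1, 'u':1
C (first-col start): C('$')=0, C('a')=1, C('e')=3, C('i')=5, C('o')=10, C('u')=11
L[0]='i': occ=0, LF[0]=C('i')+0=5+0=5
L[1]='i': occ=1, LF[1]=C('i')+1=5+1=6
L[2]='e': occ=0, LF[2]=C('e')+0=3+0=3
L[3]='u': occ=0, LF[3]=C('u')+0=11+0=11
L[4]='i': occ=2, LF[4]=C('i')+2=5+2=7
L[5]='a': occ=0, LF[5]=C('a')+0=1+0=1
L[6]='i': occ=3, LF[6]=C('i')+3=5+3=8
L[7]='i': occ=4, LF[7]=C('i')+4=5+4=9
L[8]='e': occ=1, LF[8]=C('e')+1=3+1=4
L[9]='a': occ=1, LF[9]=C('a')+1=1+1=2
L[10]='$': occ=0, LF[10]=C('$')+0=0+0=0
L[11]='o': occ=0, LF[11]=C('o')+0=10+0=10

Answer: 5 6 3 11 7 1 8 9 4 2 0 10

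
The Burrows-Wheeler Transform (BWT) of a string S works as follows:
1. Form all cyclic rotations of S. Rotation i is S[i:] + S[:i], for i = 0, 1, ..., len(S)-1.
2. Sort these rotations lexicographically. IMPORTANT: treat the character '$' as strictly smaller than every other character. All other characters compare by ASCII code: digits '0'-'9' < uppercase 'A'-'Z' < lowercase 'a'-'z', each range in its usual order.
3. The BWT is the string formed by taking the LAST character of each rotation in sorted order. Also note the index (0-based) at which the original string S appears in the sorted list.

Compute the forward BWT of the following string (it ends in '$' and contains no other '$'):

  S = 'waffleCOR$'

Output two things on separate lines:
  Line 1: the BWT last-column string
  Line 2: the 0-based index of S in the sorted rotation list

All 10 rotations (rotation i = S[i:]+S[:i]):
  rot[0] = waffleCOR$
  rot[1] = affleCOR$w
  rot[2] = ffleCOR$wa
  rot[3] = fleCOR$waf
  rot[4] = leCOR$waff
  rot[5] = eCOR$waffl
  rot[6] = COR$waffle
  rot[7] = OR$waffleC
  rot[8] = R$waffleCO
  rot[9] = $waffleCOR
Sorted (with $ < everything):
  sorted[0] = $waffleCOR  (last char: 'R')
  sorted[1] = COR$waffle  (last char: 'e')
  sorted[2] = OR$waffleC  (last char: 'C')
  sorted[3] = R$waffleCO  (last char: 'O')
  sorted[4] = affleCOR$w  (last char: 'w')
  sorted[5] = eCOR$waffl  (last char: 'l')
  sorted[6] = ffleCOR$wa  (last char: 'a')
  sorted[7] = fleCOR$waf  (last char: 'f')
  sorted[8] = leCOR$waff  (last char: 'f')
  sorted[9] = waffleCOR$  (last char: '$')
Last column: ReCOwlaff$
Original string S is at sorted index 9

Answer: ReCOwlaff$
9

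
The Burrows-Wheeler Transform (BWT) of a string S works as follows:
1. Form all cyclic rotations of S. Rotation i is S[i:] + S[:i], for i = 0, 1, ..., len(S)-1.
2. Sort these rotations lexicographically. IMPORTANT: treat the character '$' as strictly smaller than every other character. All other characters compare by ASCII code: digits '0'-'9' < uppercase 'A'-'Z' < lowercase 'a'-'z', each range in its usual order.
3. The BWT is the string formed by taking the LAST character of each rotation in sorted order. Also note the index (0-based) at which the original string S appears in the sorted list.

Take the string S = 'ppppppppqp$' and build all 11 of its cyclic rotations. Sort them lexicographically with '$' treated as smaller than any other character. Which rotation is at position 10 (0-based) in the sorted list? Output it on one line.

Answer: qp$pppppppp

Derivation:
All 11 rotations (rotation i = S[i:]+S[:i]):
  rot[0] = ppppppppqp$
  rot[1] = pppppppqp$p
  rot[2] = ppppppqp$pp
  rot[3] = pppppqp$ppp
  rot[4] = ppppqp$pppp
  rot[5] = pppqp$ppppp
  rot[6] = ppqp$pppppp
  rot[7] = pqp$ppppppp
  rot[8] = qp$pppppppp
  rot[9] = p$ppppppppq
  rot[10] = $ppppppppqp
Sorted (with $ < everything):
  sorted[0] = $ppppppppqp
  sorted[1] = p$ppppppppq
  sorted[2] = ppppppppqp$
  sorted[3] = pppppppqp$p
  sorted[4] = ppppppqp$pp
  sorted[5] = pppppqp$ppp
  sorted[6] = ppppqp$pppp
  sorted[7] = pppqp$ppppp
  sorted[8] = ppqp$pppppp
  sorted[9] = pqp$ppppppp
  sorted[10] = qp$pppppppp
sorted[10] = qp$pppppppp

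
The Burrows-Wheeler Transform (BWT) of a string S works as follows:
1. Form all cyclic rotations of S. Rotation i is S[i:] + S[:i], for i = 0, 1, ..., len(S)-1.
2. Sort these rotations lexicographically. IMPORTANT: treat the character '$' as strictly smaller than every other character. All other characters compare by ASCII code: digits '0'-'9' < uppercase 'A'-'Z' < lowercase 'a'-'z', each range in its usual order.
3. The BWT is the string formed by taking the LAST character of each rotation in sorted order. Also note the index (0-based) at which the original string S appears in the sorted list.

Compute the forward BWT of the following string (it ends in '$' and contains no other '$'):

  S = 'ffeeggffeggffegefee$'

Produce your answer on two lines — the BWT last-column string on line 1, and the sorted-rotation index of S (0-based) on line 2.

Answer: eeffgffeefff$ggeggee
12

Derivation:
All 20 rotations (rotation i = S[i:]+S[:i]):
  rot[0] = ffeeggffeggffegefee$
  rot[1] = feeggffeggffegefee$f
  rot[2] = eeggffeggffegefee$ff
  rot[3] = eggffeggffegefee$ffe
  rot[4] = ggffeggffegefee$ffee
  rot[5] = gffeggffegefee$ffeeg
  rot[6] = ffeggffegefee$ffeegg
  rot[7] = feggffegefee$ffeeggf
  rot[8] = eggffegefee$ffeeggff
  rot[9] = ggffegefee$ffeeggffe
  rot[10] = gffegefee$ffeeggffeg
  rot[11] = ffegefee$ffeeggffegg
  rot[12] = fegefee$ffeeggffeggf
  rot[13] = egefee$ffeeggffeggff
  rot[14] = gefee$ffeeggffeggffe
  rot[15] = efee$ffeeggffeggffeg
  rot[16] = fee$ffeeggffeggffege
  rot[17] = ee$ffeeggffeggffegef
  rot[18] = e$ffeeggffeggffegefe
  rot[19] = $ffeeggffeggffegefee
Sorted (with $ < everything):
  sorted[0] = $ffeeggffeggffegefee  (last char: 'e')
  sorted[1] = e$ffeeggffeggffegefe  (last char: 'e')
  sorted[2] = ee$ffeeggffeggffegef  (last char: 'f')
  sorted[3] = eeggffeggffegefee$ff  (last char: 'f')
  sorted[4] = efee$ffeeggffeggffeg  (last char: 'g')
  sorted[5] = egefee$ffeeggffeggff  (last char: 'f')
  sorted[6] = eggffegefee$ffeeggff  (last char: 'f')
  sorted[7] = eggffeggffegefee$ffe  (last char: 'e')
  sorted[8] = fee$ffeeggffeggffege  (last char: 'e')
  sorted[9] = feeggffeggffegefee$f  (last char: 'f')
  sorted[10] = fegefee$ffeeggffeggf  (last char: 'f')
  sorted[11] = feggffegefee$ffeeggf  (last char: 'f')
  sorted[12] = ffeeggffeggffegefee$  (last char: '$')
  sorted[13] = ffegefee$ffeeggffegg  (last char: 'g')
  sorted[14] = ffeggffegefee$ffeegg  (last char: 'g')
  sorted[15] = gefee$ffeeggffeggffe  (last char: 'e')
  sorted[16] = gffegefee$ffeeggffeg  (last char: 'g')
  sorted[17] = gffeggffegefee$ffeeg  (last char: 'g')
  sorted[18] = ggffegefee$ffeeggffe  (last char: 'e')
  sorted[19] = ggffeggffegefee$ffee  (last char: 'e')
Last column: eeffgffeefff$ggeggee
Original string S is at sorted index 12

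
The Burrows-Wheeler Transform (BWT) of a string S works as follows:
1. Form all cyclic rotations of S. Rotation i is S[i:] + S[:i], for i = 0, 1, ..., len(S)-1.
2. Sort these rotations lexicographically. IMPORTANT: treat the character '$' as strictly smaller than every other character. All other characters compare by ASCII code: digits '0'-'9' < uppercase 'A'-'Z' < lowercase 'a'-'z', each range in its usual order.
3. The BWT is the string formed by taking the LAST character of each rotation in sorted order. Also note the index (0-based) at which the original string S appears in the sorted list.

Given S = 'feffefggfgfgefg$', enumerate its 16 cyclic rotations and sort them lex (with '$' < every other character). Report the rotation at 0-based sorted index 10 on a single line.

Answer: fggfgfgefg$feffe

Derivation:
All 16 rotations (rotation i = S[i:]+S[:i]):
  rot[0] = feffefggfgfgefg$
  rot[1] = effefggfgfgefg$f
  rot[2] = ffefggfgfgefg$fe
  rot[3] = fefggfgfgefg$fef
  rot[4] = efggfgfgefg$feff
  rot[5] = fggfgfgefg$feffe
  rot[6] = ggfgfgefg$feffef
  rot[7] = gfgfgefg$feffefg
  rot[8] = fgfgefg$feffefgg
  rot[9] = gfgefg$feffefggf
  rot[10] = fgefg$feffefggfg
  rot[11] = gefg$feffefggfgf
  rot[12] = efg$feffefggfgfg
  rot[13] = fg$feffefggfgfge
  rot[14] = g$feffefggfgfgef
  rot[15] = $feffefggfgfgefg
Sorted (with $ < everything):
  sorted[0] = $feffefggfgfgefg
  sorted[1] = effefggfgfgefg$f
  sorted[2] = efg$feffefggfgfg
  sorted[3] = efggfgfgefg$feff
  sorted[4] = feffefggfgfgefg$
  sorted[5] = fefggfgfgefg$fef
  sorted[6] = ffefggfgfgefg$fe
  sorted[7] = fg$feffefggfgfge
  sorted[8] = fgefg$feffefggfg
  sorted[9] = fgfgefg$feffefgg
  sorted[10] = fggfgfgefg$feffe
  sorted[11] = g$feffefggfgfgef
  sorted[12] = gefg$feffefggfgf
  sorted[13] = gfgefg$feffefggf
  sorted[14] = gfgfgefg$feffefg
  sorted[15] = ggfgfgefg$feffef
sorted[10] = fggfgfgefg$feffe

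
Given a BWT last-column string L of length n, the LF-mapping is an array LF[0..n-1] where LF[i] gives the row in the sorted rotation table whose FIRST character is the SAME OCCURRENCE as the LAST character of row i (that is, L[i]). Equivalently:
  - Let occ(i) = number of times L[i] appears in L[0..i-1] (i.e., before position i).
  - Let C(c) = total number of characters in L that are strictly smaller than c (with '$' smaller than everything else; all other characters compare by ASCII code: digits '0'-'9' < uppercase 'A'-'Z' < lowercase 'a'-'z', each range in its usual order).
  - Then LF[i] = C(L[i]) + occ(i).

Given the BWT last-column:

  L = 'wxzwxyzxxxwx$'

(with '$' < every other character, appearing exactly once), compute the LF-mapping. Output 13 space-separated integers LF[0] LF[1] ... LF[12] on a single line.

Answer: 1 4 11 2 5 10 12 6 7 8 3 9 0

Derivation:
Char counts: '$':1, 'w':3, 'x':6, 'y':1, 'z':2
C (first-col start): C('$')=0, C('w')=1, C('x')=4, C('y')=10, C('z')=11
L[0]='w': occ=0, LF[0]=C('w')+0=1+0=1
L[1]='x': occ=0, LF[1]=C('x')+0=4+0=4
L[2]='z': occ=0, LF[2]=C('z')+0=11+0=11
L[3]='w': occ=1, LF[3]=C('w')+1=1+1=2
L[4]='x': occ=1, LF[4]=C('x')+1=4+1=5
L[5]='y': occ=0, LF[5]=C('y')+0=10+0=10
L[6]='z': occ=1, LF[6]=C('z')+1=11+1=12
L[7]='x': occ=2, LF[7]=C('x')+2=4+2=6
L[8]='x': occ=3, LF[8]=C('x')+3=4+3=7
L[9]='x': occ=4, LF[9]=C('x')+4=4+4=8
L[10]='w': occ=2, LF[10]=C('w')+2=1+2=3
L[11]='x': occ=5, LF[11]=C('x')+5=4+5=9
L[12]='$': occ=0, LF[12]=C('$')+0=0+0=0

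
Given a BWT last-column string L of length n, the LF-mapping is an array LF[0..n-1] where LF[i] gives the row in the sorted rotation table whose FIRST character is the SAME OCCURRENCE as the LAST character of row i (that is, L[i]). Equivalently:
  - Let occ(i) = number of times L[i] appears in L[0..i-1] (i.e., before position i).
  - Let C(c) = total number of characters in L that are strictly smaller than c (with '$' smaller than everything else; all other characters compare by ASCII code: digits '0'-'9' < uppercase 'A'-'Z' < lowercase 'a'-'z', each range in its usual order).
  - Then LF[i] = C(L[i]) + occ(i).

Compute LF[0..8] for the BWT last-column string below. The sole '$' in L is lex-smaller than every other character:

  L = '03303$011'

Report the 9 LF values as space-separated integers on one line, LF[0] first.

Answer: 1 6 7 2 8 0 3 4 5

Derivation:
Char counts: '$':1, '0':3, '1':2, '3':3
C (first-col start): C('$')=0, C('0')=1, C('1')=4, C('3')=6
L[0]='0': occ=0, LF[0]=C('0')+0=1+0=1
L[1]='3': occ=0, LF[1]=C('3')+0=6+0=6
L[2]='3': occ=1, LF[2]=C('3')+1=6+1=7
L[3]='0': occ=1, LF[3]=C('0')+1=1+1=2
L[4]='3': occ=2, LF[4]=C('3')+2=6+2=8
L[5]='$': occ=0, LF[5]=C('$')+0=0+0=0
L[6]='0': occ=2, LF[6]=C('0')+2=1+2=3
L[7]='1': occ=0, LF[7]=C('1')+0=4+0=4
L[8]='1': occ=1, LF[8]=C('1')+1=4+1=5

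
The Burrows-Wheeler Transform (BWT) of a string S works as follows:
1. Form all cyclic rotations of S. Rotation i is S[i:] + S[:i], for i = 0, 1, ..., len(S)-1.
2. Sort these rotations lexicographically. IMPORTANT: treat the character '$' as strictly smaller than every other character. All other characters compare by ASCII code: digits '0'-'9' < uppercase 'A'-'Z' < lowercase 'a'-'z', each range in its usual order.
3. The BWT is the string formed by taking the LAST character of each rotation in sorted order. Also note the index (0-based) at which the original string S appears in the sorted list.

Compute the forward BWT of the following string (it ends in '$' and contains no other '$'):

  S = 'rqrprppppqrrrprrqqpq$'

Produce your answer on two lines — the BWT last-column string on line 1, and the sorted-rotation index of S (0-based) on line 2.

All 21 rotations (rotation i = S[i:]+S[:i]):
  rot[0] = rqrprppppqrrrprrqqpq$
  rot[1] = qrprppppqrrrprrqqpq$r
  rot[2] = rprppppqrrrprrqqpq$rq
  rot[3] = prppppqrrrprrqqpq$rqr
  rot[4] = rppppqrrrprrqqpq$rqrp
  rot[5] = ppppqrrrprrqqpq$rqrpr
  rot[6] = pppqrrrprrqqpq$rqrprp
  rot[7] = ppqrrrprrqqpq$rqrprpp
  rot[8] = pqrrrprrqqpq$rqrprppp
  rot[9] = qrrrprrqqpq$rqrprpppp
  rot[10] = rrrprrqqpq$rqrprppppq
  rot[11] = rrprrqqpq$rqrprppppqr
  rot[12] = rprrqqpq$rqrprppppqrr
  rot[13] = prrqqpq$rqrprppppqrrr
  rot[14] = rrqqpq$rqrprppppqrrrp
  rot[15] = rqqpq$rqrprppppqrrrpr
  rot[16] = qqpq$rqrprppppqrrrprr
  rot[17] = qpq$rqrprppppqrrrprrq
  rot[18] = pq$rqrprppppqrrrprrqq
  rot[19] = q$rqrprppppqrrrprrqqp
  rot[20] = $rqrprppppqrrrprrqqpq
Sorted (with $ < everything):
  sorted[0] = $rqrprppppqrrrprrqqpq  (last char: 'q')
  sorted[1] = ppppqrrrprrqqpq$rqrpr  (last char: 'r')
  sorted[2] = pppqrrrprrqqpq$rqrprp  (last char: 'p')
  sorted[3] = ppqrrrprrqqpq$rqrprpp  (last char: 'p')
  sorted[4] = pq$rqrprppppqrrrprrqq  (last char: 'q')
  sorted[5] = pqrrrprrqqpq$rqrprppp  (last char: 'p')
  sorted[6] = prppppqrrrprrqqpq$rqr  (last char: 'r')
  sorted[7] = prrqqpq$rqrprppppqrrr  (last char: 'r')
  sorted[8] = q$rqrprppppqrrrprrqqp  (last char: 'p')
  sorted[9] = qpq$rqrprppppqrrrprrq  (last char: 'q')
  sorted[10] = qqpq$rqrprppppqrrrprr  (last char: 'r')
  sorted[11] = qrprppppqrrrprrqqpq$r  (last char: 'r')
  sorted[12] = qrrrprrqqpq$rqrprpppp  (last char: 'p')
  sorted[13] = rppppqrrrprrqqpq$rqrp  (last char: 'p')
  sorted[14] = rprppppqrrrprrqqpq$rq  (last char: 'q')
  sorted[15] = rprrqqpq$rqrprppppqrr  (last char: 'r')
  sorted[16] = rqqpq$rqrprppppqrrrpr  (last char: 'r')
  sorted[17] = rqrprppppqrrrprrqqpq$  (last char: '$')
  sorted[18] = rrprrqqpq$rqrprppppqr  (last char: 'r')
  sorted[19] = rrqqpq$rqrprppppqrrrp  (last char: 'p')
  sorted[20] = rrrprrqqpq$rqrprppppq  (last char: 'q')
Last column: qrppqprrpqrrppqrr$rpq
Original string S is at sorted index 17

Answer: qrppqprrpqrrppqrr$rpq
17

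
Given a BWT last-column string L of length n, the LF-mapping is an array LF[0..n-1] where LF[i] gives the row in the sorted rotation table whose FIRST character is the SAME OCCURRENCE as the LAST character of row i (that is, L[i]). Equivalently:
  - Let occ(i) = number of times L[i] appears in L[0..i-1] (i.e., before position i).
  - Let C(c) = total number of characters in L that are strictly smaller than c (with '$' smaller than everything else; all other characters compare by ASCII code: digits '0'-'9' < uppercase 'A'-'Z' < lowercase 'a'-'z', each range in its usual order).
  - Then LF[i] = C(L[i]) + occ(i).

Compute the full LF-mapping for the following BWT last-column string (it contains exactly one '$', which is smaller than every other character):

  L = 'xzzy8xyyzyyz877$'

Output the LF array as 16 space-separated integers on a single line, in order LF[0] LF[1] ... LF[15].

Char counts: '$':1, '7':2, '8':2, 'x':2, 'y':5, 'z':4
C (first-col start): C('$')=0, C('7')=1, C('8')=3, C('x')=5, C('y')=7, C('z')=12
L[0]='x': occ=0, LF[0]=C('x')+0=5+0=5
L[1]='z': occ=0, LF[1]=C('z')+0=12+0=12
L[2]='z': occ=1, LF[2]=C('z')+1=12+1=13
L[3]='y': occ=0, LF[3]=C('y')+0=7+0=7
L[4]='8': occ=0, LF[4]=C('8')+0=3+0=3
L[5]='x': occ=1, LF[5]=C('x')+1=5+1=6
L[6]='y': occ=1, LF[6]=C('y')+1=7+1=8
L[7]='y': occ=2, LF[7]=C('y')+2=7+2=9
L[8]='z': occ=2, LF[8]=C('z')+2=12+2=14
L[9]='y': occ=3, LF[9]=C('y')+3=7+3=10
L[10]='y': occ=4, LF[10]=C('y')+4=7+4=11
L[11]='z': occ=3, LF[11]=C('z')+3=12+3=15
L[12]='8': occ=1, LF[12]=C('8')+1=3+1=4
L[13]='7': occ=0, LF[13]=C('7')+0=1+0=1
L[14]='7': occ=1, LF[14]=C('7')+1=1+1=2
L[15]='$': occ=0, LF[15]=C('$')+0=0+0=0

Answer: 5 12 13 7 3 6 8 9 14 10 11 15 4 1 2 0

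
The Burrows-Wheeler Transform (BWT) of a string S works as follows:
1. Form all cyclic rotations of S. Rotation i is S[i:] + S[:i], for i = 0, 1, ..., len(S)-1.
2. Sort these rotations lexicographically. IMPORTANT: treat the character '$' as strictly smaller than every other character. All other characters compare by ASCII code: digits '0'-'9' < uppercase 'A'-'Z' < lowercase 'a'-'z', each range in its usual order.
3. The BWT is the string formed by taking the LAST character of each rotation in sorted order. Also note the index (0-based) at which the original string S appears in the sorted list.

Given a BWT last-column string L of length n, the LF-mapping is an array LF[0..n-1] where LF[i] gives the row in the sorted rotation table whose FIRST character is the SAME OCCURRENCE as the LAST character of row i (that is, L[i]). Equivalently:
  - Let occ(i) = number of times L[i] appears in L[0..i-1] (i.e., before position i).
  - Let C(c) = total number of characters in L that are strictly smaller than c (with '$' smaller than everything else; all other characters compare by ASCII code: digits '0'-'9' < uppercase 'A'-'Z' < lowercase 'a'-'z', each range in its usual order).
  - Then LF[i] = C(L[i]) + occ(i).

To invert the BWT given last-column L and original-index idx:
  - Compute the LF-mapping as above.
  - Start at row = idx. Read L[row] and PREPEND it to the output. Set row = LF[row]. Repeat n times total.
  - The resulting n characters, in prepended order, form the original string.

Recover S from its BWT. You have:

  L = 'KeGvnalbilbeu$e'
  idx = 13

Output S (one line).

LF mapping: 2 6 1 14 12 3 10 4 9 11 5 7 13 0 8
Walk LF starting at row 13, prepending L[row]:
  step 1: row=13, L[13]='$', prepend. Next row=LF[13]=0
  step 2: row=0, L[0]='K', prepend. Next row=LF[0]=2
  step 3: row=2, L[2]='G', prepend. Next row=LF[2]=1
  step 4: row=1, L[1]='e', prepend. Next row=LF[1]=6
  step 5: row=6, L[6]='l', prepend. Next row=LF[6]=10
  step 6: row=10, L[10]='b', prepend. Next row=LF[10]=5
  step 7: row=5, L[5]='a', prepend. Next row=LF[5]=3
  step 8: row=3, L[3]='v', prepend. Next row=LF[3]=14
  step 9: row=14, L[14]='e', prepend. Next row=LF[14]=8
  step 10: row=8, L[8]='i', prepend. Next row=LF[8]=9
  step 11: row=9, L[9]='l', prepend. Next row=LF[9]=11
  step 12: row=11, L[11]='e', prepend. Next row=LF[11]=7
  step 13: row=7, L[7]='b', prepend. Next row=LF[7]=4
  step 14: row=4, L[4]='n', prepend. Next row=LF[4]=12
  step 15: row=12, L[12]='u', prepend. Next row=LF[12]=13
Reversed output: unbelievableGK$

Answer: unbelievableGK$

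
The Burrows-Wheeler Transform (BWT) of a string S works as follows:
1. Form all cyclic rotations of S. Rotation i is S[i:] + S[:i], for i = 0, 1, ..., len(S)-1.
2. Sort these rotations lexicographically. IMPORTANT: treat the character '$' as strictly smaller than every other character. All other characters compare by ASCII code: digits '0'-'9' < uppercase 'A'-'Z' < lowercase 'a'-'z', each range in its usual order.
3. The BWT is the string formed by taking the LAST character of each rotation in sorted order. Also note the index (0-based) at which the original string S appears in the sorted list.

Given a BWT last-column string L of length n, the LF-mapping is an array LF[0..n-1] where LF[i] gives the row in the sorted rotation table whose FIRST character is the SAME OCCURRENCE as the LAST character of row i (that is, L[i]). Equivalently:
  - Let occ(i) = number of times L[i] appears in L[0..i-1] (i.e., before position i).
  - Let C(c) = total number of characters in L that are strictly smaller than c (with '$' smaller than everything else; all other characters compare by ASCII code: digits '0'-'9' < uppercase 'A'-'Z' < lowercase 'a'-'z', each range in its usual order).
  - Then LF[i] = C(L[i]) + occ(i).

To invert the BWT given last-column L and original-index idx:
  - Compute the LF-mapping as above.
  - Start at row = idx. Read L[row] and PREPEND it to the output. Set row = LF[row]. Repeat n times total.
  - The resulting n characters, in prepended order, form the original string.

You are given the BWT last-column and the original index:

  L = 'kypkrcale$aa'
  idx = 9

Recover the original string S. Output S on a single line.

Answer: parcelkayak$

Derivation:
LF mapping: 6 11 9 7 10 4 1 8 5 0 2 3
Walk LF starting at row 9, prepending L[row]:
  step 1: row=9, L[9]='$', prepend. Next row=LF[9]=0
  step 2: row=0, L[0]='k', prepend. Next row=LF[0]=6
  step 3: row=6, L[6]='a', prepend. Next row=LF[6]=1
  step 4: row=1, L[1]='y', prepend. Next row=LF[1]=11
  step 5: row=11, L[11]='a', prepend. Next row=LF[11]=3
  step 6: row=3, L[3]='k', prepend. Next row=LF[3]=7
  step 7: row=7, L[7]='l', prepend. Next row=LF[7]=8
  step 8: row=8, L[8]='e', prepend. Next row=LF[8]=5
  step 9: row=5, L[5]='c', prepend. Next row=LF[5]=4
  step 10: row=4, L[4]='r', prepend. Next row=LF[4]=10
  step 11: row=10, L[10]='a', prepend. Next row=LF[10]=2
  step 12: row=2, L[2]='p', prepend. Next row=LF[2]=9
Reversed output: parcelkayak$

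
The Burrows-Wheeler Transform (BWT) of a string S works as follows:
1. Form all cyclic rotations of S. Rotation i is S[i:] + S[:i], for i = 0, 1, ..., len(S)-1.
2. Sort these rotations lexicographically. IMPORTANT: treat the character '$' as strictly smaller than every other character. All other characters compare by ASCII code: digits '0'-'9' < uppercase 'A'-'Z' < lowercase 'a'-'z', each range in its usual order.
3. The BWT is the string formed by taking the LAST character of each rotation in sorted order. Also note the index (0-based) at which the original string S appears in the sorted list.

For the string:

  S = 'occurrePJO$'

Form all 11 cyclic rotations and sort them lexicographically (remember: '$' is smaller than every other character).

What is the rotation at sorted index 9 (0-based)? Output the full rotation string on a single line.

Answer: rrePJO$occu

Derivation:
All 11 rotations (rotation i = S[i:]+S[:i]):
  rot[0] = occurrePJO$
  rot[1] = ccurrePJO$o
  rot[2] = currePJO$oc
  rot[3] = urrePJO$occ
  rot[4] = rrePJO$occu
  rot[5] = rePJO$occur
  rot[6] = ePJO$occurr
  rot[7] = PJO$occurre
  rot[8] = JO$occurreP
  rot[9] = O$occurrePJ
  rot[10] = $occurrePJO
Sorted (with $ < everything):
  sorted[0] = $occurrePJO
  sorted[1] = JO$occurreP
  sorted[2] = O$occurrePJ
  sorted[3] = PJO$occurre
  sorted[4] = ccurrePJO$o
  sorted[5] = currePJO$oc
  sorted[6] = ePJO$occurr
  sorted[7] = occurrePJO$
  sorted[8] = rePJO$occur
  sorted[9] = rrePJO$occu
  sorted[10] = urrePJO$occ
sorted[9] = rrePJO$occu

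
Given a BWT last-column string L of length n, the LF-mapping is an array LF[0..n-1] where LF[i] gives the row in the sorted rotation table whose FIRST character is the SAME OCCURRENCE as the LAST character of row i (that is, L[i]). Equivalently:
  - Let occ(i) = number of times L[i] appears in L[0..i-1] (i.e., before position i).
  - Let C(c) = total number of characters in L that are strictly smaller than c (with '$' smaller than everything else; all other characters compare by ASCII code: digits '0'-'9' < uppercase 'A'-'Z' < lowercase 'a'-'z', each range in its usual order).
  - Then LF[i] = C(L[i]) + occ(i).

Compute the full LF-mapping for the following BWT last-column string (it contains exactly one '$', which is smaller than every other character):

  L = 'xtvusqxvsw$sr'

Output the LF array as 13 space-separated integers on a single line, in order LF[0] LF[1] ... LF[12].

Answer: 11 6 8 7 3 1 12 9 4 10 0 5 2

Derivation:
Char counts: '$':1, 'q':1, 'r':1, 's':3, 't':1, 'u':1, 'v':2, 'w':1, 'x':2
C (first-col start): C('$')=0, C('q')=1, C('r')=2, C('s')=3, C('t')=6, C('u')=7, C('v')=8, C('w')=10, C('x')=11
L[0]='x': occ=0, LF[0]=C('x')+0=11+0=11
L[1]='t': occ=0, LF[1]=C('t')+0=6+0=6
L[2]='v': occ=0, LF[2]=C('v')+0=8+0=8
L[3]='u': occ=0, LF[3]=C('u')+0=7+0=7
L[4]='s': occ=0, LF[4]=C('s')+0=3+0=3
L[5]='q': occ=0, LF[5]=C('q')+0=1+0=1
L[6]='x': occ=1, LF[6]=C('x')+1=11+1=12
L[7]='v': occ=1, LF[7]=C('v')+1=8+1=9
L[8]='s': occ=1, LF[8]=C('s')+1=3+1=4
L[9]='w': occ=0, LF[9]=C('w')+0=10+0=10
L[10]='$': occ=0, LF[10]=C('$')+0=0+0=0
L[11]='s': occ=2, LF[11]=C('s')+2=3+2=5
L[12]='r': occ=0, LF[12]=C('r')+0=2+0=2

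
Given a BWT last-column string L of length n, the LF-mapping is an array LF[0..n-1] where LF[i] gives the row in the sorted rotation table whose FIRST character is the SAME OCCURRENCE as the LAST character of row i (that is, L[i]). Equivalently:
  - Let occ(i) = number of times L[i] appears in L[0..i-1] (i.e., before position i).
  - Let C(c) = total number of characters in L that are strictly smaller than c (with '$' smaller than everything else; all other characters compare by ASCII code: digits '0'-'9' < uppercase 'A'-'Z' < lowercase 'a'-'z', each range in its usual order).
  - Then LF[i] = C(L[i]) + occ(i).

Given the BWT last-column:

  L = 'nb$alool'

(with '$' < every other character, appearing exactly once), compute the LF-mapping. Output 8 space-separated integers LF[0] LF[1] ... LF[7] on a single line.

Answer: 5 2 0 1 3 6 7 4

Derivation:
Char counts: '$':1, 'a':1, 'b':1, 'l':2, 'n':1, 'o':2
C (first-col start): C('$')=0, C('a')=1, C('b')=2, C('l')=3, C('n')=5, C('o')=6
L[0]='n': occ=0, LF[0]=C('n')+0=5+0=5
L[1]='b': occ=0, LF[1]=C('b')+0=2+0=2
L[2]='$': occ=0, LF[2]=C('$')+0=0+0=0
L[3]='a': occ=0, LF[3]=C('a')+0=1+0=1
L[4]='l': occ=0, LF[4]=C('l')+0=3+0=3
L[5]='o': occ=0, LF[5]=C('o')+0=6+0=6
L[6]='o': occ=1, LF[6]=C('o')+1=6+1=7
L[7]='l': occ=1, LF[7]=C('l')+1=3+1=4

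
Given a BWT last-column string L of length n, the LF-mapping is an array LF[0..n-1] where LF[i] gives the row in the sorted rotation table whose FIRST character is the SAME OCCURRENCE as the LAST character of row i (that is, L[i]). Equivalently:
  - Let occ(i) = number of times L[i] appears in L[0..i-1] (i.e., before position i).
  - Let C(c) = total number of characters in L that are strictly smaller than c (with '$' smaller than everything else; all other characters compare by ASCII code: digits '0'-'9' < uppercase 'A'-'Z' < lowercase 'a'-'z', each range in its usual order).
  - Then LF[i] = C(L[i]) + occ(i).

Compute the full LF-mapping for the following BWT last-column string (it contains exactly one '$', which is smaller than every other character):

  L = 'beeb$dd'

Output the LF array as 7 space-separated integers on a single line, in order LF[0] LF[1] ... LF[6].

Answer: 1 5 6 2 0 3 4

Derivation:
Char counts: '$':1, 'b':2, 'd':2, 'e':2
C (first-col start): C('$')=0, C('b')=1, C('d')=3, C('e')=5
L[0]='b': occ=0, LF[0]=C('b')+0=1+0=1
L[1]='e': occ=0, LF[1]=C('e')+0=5+0=5
L[2]='e': occ=1, LF[2]=C('e')+1=5+1=6
L[3]='b': occ=1, LF[3]=C('b')+1=1+1=2
L[4]='$': occ=0, LF[4]=C('$')+0=0+0=0
L[5]='d': occ=0, LF[5]=C('d')+0=3+0=3
L[6]='d': occ=1, LF[6]=C('d')+1=3+1=4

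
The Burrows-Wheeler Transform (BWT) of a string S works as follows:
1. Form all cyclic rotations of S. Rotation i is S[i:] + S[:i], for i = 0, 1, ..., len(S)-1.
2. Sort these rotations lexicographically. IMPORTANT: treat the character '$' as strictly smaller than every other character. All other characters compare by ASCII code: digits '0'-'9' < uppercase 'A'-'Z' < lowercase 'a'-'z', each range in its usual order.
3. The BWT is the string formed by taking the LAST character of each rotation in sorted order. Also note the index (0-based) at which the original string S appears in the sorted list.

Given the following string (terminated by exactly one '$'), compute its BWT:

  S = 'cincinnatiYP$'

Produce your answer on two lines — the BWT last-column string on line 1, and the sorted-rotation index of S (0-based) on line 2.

Answer: PYin$ntccniia
4

Derivation:
All 13 rotations (rotation i = S[i:]+S[:i]):
  rot[0] = cincinnatiYP$
  rot[1] = incinnatiYP$c
  rot[2] = ncinnatiYP$ci
  rot[3] = cinnatiYP$cin
  rot[4] = innatiYP$cinc
  rot[5] = nnatiYP$cinci
  rot[6] = natiYP$cincin
  rot[7] = atiYP$cincinn
  rot[8] = tiYP$cincinna
  rot[9] = iYP$cincinnat
  rot[10] = YP$cincinnati
  rot[11] = P$cincinnatiY
  rot[12] = $cincinnatiYP
Sorted (with $ < everything):
  sorted[0] = $cincinnatiYP  (last char: 'P')
  sorted[1] = P$cincinnatiY  (last char: 'Y')
  sorted[2] = YP$cincinnati  (last char: 'i')
  sorted[3] = atiYP$cincinn  (last char: 'n')
  sorted[4] = cincinnatiYP$  (last char: '$')
  sorted[5] = cinnatiYP$cin  (last char: 'n')
  sorted[6] = iYP$cincinnat  (last char: 't')
  sorted[7] = incinnatiYP$c  (last char: 'c')
  sorted[8] = innatiYP$cinc  (last char: 'c')
  sorted[9] = natiYP$cincin  (last char: 'n')
  sorted[10] = ncinnatiYP$ci  (last char: 'i')
  sorted[11] = nnatiYP$cinci  (last char: 'i')
  sorted[12] = tiYP$cincinna  (last char: 'a')
Last column: PYin$ntccniia
Original string S is at sorted index 4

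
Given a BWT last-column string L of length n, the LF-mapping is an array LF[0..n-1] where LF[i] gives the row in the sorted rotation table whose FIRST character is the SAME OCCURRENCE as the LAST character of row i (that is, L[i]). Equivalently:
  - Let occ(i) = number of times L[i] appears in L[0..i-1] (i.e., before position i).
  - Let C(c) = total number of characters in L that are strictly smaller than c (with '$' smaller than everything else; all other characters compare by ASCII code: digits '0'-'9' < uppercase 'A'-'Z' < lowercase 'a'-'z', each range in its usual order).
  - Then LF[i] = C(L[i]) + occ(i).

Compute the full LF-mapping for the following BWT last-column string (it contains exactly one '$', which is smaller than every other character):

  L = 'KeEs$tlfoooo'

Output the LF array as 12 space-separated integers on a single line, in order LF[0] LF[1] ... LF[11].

Char counts: '$':1, 'E':1, 'K':1, 'e':1, 'f':1, 'l':1, 'o':4, 's':1, 't':1
C (first-col start): C('$')=0, C('E')=1, C('K')=2, C('e')=3, C('f')=4, C('l')=5, C('o')=6, C('s')=10, C('t')=11
L[0]='K': occ=0, LF[0]=C('K')+0=2+0=2
L[1]='e': occ=0, LF[1]=C('e')+0=3+0=3
L[2]='E': occ=0, LF[2]=C('E')+0=1+0=1
L[3]='s': occ=0, LF[3]=C('s')+0=10+0=10
L[4]='$': occ=0, LF[4]=C('$')+0=0+0=0
L[5]='t': occ=0, LF[5]=C('t')+0=11+0=11
L[6]='l': occ=0, LF[6]=C('l')+0=5+0=5
L[7]='f': occ=0, LF[7]=C('f')+0=4+0=4
L[8]='o': occ=0, LF[8]=C('o')+0=6+0=6
L[9]='o': occ=1, LF[9]=C('o')+1=6+1=7
L[10]='o': occ=2, LF[10]=C('o')+2=6+2=8
L[11]='o': occ=3, LF[11]=C('o')+3=6+3=9

Answer: 2 3 1 10 0 11 5 4 6 7 8 9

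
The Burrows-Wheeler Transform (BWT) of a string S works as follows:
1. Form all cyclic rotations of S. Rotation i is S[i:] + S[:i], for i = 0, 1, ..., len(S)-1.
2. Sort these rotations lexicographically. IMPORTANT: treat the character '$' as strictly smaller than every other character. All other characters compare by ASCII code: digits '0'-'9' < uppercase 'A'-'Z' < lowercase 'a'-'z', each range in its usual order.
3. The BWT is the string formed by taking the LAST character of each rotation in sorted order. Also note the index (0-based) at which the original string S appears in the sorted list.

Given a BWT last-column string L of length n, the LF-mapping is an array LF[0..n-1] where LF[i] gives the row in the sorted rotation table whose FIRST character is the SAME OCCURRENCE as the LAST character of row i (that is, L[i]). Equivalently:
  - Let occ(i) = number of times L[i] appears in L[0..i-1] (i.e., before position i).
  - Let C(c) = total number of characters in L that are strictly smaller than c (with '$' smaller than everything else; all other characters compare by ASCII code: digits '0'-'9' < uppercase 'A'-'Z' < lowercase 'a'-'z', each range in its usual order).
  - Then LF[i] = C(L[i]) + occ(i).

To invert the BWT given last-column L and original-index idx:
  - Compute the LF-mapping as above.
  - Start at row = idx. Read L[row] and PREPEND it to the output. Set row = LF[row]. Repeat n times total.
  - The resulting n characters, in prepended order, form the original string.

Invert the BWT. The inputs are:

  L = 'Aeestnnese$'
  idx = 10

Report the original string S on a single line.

Answer: tennesseeA$

Derivation:
LF mapping: 1 2 3 8 10 6 7 4 9 5 0
Walk LF starting at row 10, prepending L[row]:
  step 1: row=10, L[10]='$', prepend. Next row=LF[10]=0
  step 2: row=0, L[0]='A', prepend. Next row=LF[0]=1
  step 3: row=1, L[1]='e', prepend. Next row=LF[1]=2
  step 4: row=2, L[2]='e', prepend. Next row=LF[2]=3
  step 5: row=3, L[3]='s', prepend. Next row=LF[3]=8
  step 6: row=8, L[8]='s', prepend. Next row=LF[8]=9
  step 7: row=9, L[9]='e', prepend. Next row=LF[9]=5
  step 8: row=5, L[5]='n', prepend. Next row=LF[5]=6
  step 9: row=6, L[6]='n', prepend. Next row=LF[6]=7
  step 10: row=7, L[7]='e', prepend. Next row=LF[7]=4
  step 11: row=4, L[4]='t', prepend. Next row=LF[4]=10
Reversed output: tennesseeA$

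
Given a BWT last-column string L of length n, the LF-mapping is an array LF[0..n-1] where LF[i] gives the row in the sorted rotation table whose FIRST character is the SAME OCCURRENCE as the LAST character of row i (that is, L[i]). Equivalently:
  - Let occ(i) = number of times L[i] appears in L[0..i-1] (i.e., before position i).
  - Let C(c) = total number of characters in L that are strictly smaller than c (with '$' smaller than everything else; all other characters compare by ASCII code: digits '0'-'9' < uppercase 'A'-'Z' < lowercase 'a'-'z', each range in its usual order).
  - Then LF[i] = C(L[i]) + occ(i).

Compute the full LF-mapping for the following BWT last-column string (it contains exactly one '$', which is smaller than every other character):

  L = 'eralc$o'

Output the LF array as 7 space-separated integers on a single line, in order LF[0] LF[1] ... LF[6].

Answer: 3 6 1 4 2 0 5

Derivation:
Char counts: '$':1, 'a':1, 'c':1, 'e':1, 'l':1, 'o':1, 'r':1
C (first-col start): C('$')=0, C('a')=1, C('c')=2, C('e')=3, C('l')=4, C('o')=5, C('r')=6
L[0]='e': occ=0, LF[0]=C('e')+0=3+0=3
L[1]='r': occ=0, LF[1]=C('r')+0=6+0=6
L[2]='a': occ=0, LF[2]=C('a')+0=1+0=1
L[3]='l': occ=0, LF[3]=C('l')+0=4+0=4
L[4]='c': occ=0, LF[4]=C('c')+0=2+0=2
L[5]='$': occ=0, LF[5]=C('$')+0=0+0=0
L[6]='o': occ=0, LF[6]=C('o')+0=5+0=5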